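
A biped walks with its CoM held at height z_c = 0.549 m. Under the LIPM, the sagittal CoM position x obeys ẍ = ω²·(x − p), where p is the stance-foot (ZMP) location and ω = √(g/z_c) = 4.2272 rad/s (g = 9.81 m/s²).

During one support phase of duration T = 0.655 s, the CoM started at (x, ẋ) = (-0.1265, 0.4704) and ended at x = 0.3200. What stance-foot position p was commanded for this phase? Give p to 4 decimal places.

p = -0.0641

ωT = 4.2272·0.655 = 2.768816; cosh(ωT) = 8.001243, sinh(ωT) = 7.938507
x(T) = p + (x₀−p)·cosh(ωT) + (ẋ₀/ω)·sinh(ωT) ⇒ p·(1 − cosh) = x(T) − x₀·cosh − (ẋ₀/ω)·sinh
numerator   = 0.3200 − (-0.1265)·8.001243 − (0.4704/4.2272)·7.938507 = 0.448765
denominator = 1 − 8.001243 = -7.001243
p = 0.448765 / -7.001243 = -0.0641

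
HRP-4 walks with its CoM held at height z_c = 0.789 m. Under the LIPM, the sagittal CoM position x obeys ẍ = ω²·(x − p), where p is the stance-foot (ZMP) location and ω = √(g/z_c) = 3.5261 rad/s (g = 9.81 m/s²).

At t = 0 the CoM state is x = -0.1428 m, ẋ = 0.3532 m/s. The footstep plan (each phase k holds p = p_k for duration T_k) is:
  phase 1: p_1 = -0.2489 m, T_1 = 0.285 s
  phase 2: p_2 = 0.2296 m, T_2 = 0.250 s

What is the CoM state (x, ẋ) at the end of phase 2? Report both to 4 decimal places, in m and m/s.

x = 0.2335, ẋ = 0.7095

phase 1: p=-0.2489, T=0.285, ωT=1.004938, cosh=1.548903, sinh=1.182836; start (x,ẋ)=(-0.142800, 0.353200) → end (x,ẋ)=(0.033920, 0.989594)
phase 2: p=0.2296, T=0.250, ωT=0.881525, cosh=1.414365, sinh=1.000214; start (x,ẋ)=(0.033920, 0.989594) → end (x,ẋ)=(0.233546, 0.709513)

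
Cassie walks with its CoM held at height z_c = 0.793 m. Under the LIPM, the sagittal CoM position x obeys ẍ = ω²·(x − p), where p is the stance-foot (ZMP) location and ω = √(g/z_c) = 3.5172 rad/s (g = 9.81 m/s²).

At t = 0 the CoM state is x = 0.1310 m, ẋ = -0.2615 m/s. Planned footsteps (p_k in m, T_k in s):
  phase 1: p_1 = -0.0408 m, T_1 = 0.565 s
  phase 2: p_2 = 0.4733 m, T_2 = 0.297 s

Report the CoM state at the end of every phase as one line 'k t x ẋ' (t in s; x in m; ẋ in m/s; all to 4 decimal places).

1 0.5650 0.3315 1.1909
2 0.8620 0.6685 1.2810

phase 1: p=-0.0408, T=0.565, ωT=1.987218, cosh=3.716143, sinh=3.579067; start (x,ẋ)=(0.131000, -0.261500) → end (x,ẋ)=(0.331534, 1.190898)
phase 2: p=0.4733, T=0.297, ωT=1.044608, cosh=1.597057, sinh=1.245228; start (x,ẋ)=(0.331534, 1.190898) → end (x,ẋ)=(0.668516, 1.281036)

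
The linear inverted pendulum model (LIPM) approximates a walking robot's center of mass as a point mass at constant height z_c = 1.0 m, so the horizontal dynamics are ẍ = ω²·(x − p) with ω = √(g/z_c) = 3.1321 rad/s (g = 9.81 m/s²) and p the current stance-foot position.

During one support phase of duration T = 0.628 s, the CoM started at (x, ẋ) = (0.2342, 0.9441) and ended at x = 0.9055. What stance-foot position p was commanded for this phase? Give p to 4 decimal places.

p = 0.3798

ωT = 3.1321·0.628 = 1.966959; cosh(ωT) = 3.644392, sinh(ωT) = 3.504510
x(T) = p + (x₀−p)·cosh(ωT) + (ẋ₀/ω)·sinh(ωT) ⇒ p·(1 − cosh) = x(T) − x₀·cosh − (ẋ₀/ω)·sinh
numerator   = 0.9055 − (0.2342)·3.644392 − (0.9441/3.1321)·3.504510 = -1.004371
denominator = 1 − 3.644392 = -2.644392
p = -1.004371 / -2.644392 = 0.3798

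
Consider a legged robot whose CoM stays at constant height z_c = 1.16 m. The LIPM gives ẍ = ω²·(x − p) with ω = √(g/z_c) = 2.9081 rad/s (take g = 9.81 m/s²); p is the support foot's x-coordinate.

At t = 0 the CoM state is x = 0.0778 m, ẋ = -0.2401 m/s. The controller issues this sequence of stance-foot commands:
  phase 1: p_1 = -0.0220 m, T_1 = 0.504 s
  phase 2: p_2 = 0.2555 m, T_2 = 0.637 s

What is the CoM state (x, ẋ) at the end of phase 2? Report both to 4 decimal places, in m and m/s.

x = -0.4096, ẋ = -1.8268

phase 1: p=-0.0220, T=0.504, ωT=1.465682, cosh=2.280709, sinh=2.049789; start (x,ẋ)=(0.077800, -0.240100) → end (x,ẋ)=(0.036379, 0.047309)
phase 2: p=0.2555, T=0.637, ωT=1.852460, cosh=3.266166, sinh=3.109316; start (x,ẋ)=(0.036379, 0.047309) → end (x,ẋ)=(-0.409603, -1.826818)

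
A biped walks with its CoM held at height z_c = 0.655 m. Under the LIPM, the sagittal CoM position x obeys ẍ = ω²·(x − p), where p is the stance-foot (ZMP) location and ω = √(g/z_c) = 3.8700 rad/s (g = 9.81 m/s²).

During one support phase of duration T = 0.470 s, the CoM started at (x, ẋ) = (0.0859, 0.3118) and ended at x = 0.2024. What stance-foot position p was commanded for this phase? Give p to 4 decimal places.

ωT = 3.8700·0.470 = 1.818900; cosh(ωT) = 3.163639, sinh(ωT) = 3.001435
x(T) = p + (x₀−p)·cosh(ωT) + (ẋ₀/ω)·sinh(ωT) ⇒ p·(1 − cosh) = x(T) − x₀·cosh − (ẋ₀/ω)·sinh
numerator   = 0.2024 − (0.0859)·3.163639 − (0.3118/3.8700)·3.001435 = -0.311178
denominator = 1 − 3.163639 = -2.163639
p = -0.311178 / -2.163639 = 0.1438

p = 0.1438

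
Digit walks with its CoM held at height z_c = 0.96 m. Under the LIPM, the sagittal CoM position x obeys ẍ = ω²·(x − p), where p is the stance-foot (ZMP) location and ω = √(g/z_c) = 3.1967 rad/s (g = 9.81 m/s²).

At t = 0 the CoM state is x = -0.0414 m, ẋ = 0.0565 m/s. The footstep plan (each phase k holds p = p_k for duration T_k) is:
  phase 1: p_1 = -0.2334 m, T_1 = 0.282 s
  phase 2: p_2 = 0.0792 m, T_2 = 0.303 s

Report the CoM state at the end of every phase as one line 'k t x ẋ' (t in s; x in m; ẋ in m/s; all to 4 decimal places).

1 0.2820 0.0602 0.7124
2 0.5850 0.3018 1.0051

phase 1: p=-0.2334, T=0.282, ωT=0.901469, cosh=1.434596, sinh=1.028624; start (x,ẋ)=(-0.041400, 0.056500) → end (x,ẋ)=(0.060223, 0.712389)
phase 2: p=0.0792, T=0.303, ωT=0.968600, cosh=1.506934, sinh=1.127320; start (x,ẋ)=(0.060223, 0.712389) → end (x,ẋ)=(0.301828, 1.005136)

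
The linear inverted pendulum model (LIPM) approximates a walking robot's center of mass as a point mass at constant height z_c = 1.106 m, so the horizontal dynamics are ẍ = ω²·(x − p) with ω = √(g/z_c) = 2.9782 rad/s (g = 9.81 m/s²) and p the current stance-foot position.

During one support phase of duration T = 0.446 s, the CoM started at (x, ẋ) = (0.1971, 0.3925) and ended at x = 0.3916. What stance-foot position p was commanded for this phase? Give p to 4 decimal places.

p = 0.2332

ωT = 2.9782·0.446 = 1.328277; cosh(ωT) = 2.019734, sinh(ωT) = 1.754801
x(T) = p + (x₀−p)·cosh(ωT) + (ẋ₀/ω)·sinh(ωT) ⇒ p·(1 − cosh) = x(T) − x₀·cosh − (ẋ₀/ω)·sinh
numerator   = 0.3916 − (0.1971)·2.019734 − (0.3925/2.9782)·1.754801 = -0.237757
denominator = 1 − 2.019734 = -1.019734
p = -0.237757 / -1.019734 = 0.2332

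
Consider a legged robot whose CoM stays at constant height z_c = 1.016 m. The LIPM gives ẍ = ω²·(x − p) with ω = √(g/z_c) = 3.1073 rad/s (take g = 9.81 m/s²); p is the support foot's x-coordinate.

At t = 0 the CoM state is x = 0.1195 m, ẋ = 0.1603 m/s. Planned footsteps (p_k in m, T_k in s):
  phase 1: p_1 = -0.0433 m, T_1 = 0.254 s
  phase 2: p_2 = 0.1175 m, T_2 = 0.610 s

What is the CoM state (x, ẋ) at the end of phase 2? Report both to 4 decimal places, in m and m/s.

phase 1: p=-0.0433, T=0.254, ωT=0.789254, cosh=1.327969, sinh=0.873785; start (x,ẋ)=(0.119500, 0.160300) → end (x,ẋ)=(0.217970, 0.654894)
phase 2: p=0.1175, T=0.610, ωT=1.895453, cosh=3.402906, sinh=3.252656; start (x,ẋ)=(0.217970, 0.654894) → end (x,ẋ)=(1.144920, 3.243993)

x = 1.1449, ẋ = 3.2440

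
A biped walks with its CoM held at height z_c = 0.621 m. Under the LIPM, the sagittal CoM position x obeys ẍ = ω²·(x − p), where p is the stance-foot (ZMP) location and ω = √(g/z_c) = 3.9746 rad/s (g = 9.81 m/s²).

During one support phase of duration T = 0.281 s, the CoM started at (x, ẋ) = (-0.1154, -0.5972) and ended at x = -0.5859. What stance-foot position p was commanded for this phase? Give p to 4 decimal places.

ωT = 3.9746·0.281 = 1.116863; cosh(ωT) = 1.691279, sinh(ωT) = 1.363974
x(T) = p + (x₀−p)·cosh(ωT) + (ẋ₀/ω)·sinh(ωT) ⇒ p·(1 − cosh) = x(T) − x₀·cosh − (ẋ₀/ω)·sinh
numerator   = -0.5859 − (-0.1154)·1.691279 − (-0.5972/3.9746)·1.363974 = -0.185784
denominator = 1 − 1.691279 = -0.691279
p = -0.185784 / -0.691279 = 0.2688

p = 0.2688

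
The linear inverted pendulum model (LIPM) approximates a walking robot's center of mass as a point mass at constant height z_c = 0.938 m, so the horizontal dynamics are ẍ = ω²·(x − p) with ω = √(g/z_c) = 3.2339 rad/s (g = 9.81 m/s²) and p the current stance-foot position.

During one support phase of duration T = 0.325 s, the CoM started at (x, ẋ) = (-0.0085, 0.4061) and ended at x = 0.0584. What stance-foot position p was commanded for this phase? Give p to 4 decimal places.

p = 0.1415

ωT = 3.2339·0.325 = 1.051018; cosh(ωT) = 1.605071, sinh(ωT) = 1.255489
x(T) = p + (x₀−p)·cosh(ωT) + (ẋ₀/ω)·sinh(ωT) ⇒ p·(1 − cosh) = x(T) − x₀·cosh − (ẋ₀/ω)·sinh
numerator   = 0.0584 − (-0.0085)·1.605071 − (0.4061/3.2339)·1.255489 = -0.085616
denominator = 1 − 1.605071 = -0.605071
p = -0.085616 / -0.605071 = 0.1415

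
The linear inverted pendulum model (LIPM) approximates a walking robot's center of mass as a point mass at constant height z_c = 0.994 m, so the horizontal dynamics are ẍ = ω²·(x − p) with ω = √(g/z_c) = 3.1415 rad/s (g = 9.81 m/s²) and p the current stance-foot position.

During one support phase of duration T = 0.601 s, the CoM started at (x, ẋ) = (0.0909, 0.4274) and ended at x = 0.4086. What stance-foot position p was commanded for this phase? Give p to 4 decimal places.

p = 0.1419

ωT = 3.1415·0.601 = 1.888042; cosh(ωT) = 3.378893, sinh(ωT) = 3.227525
x(T) = p + (x₀−p)·cosh(ωT) + (ẋ₀/ω)·sinh(ωT) ⇒ p·(1 − cosh) = x(T) − x₀·cosh − (ẋ₀/ω)·sinh
numerator   = 0.4086 − (0.0909)·3.378893 − (0.4274/3.1415)·3.227525 = -0.337645
denominator = 1 − 3.378893 = -2.378893
p = -0.337645 / -2.378893 = 0.1419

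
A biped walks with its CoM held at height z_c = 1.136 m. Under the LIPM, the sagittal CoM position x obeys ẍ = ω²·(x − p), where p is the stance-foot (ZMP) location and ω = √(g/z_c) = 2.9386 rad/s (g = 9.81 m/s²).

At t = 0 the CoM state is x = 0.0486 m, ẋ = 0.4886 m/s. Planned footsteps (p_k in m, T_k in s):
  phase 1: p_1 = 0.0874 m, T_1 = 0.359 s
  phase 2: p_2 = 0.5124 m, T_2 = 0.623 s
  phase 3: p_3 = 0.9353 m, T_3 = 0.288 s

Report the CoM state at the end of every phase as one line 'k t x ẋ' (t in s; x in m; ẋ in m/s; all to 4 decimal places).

phase 1: p=0.0874, T=0.359, ωT=1.054957, cosh=1.610030, sinh=1.261823; start (x,ẋ)=(0.048600, 0.488600) → end (x,ẋ)=(0.234734, 0.642791)
phase 2: p=0.5124, T=0.623, ωT=1.830748, cosh=3.199422, sinh=3.039128; start (x,ẋ)=(0.234734, 0.642791) → end (x,ẋ)=(0.288808, -0.423219)
phase 3: p=0.9353, T=0.288, ωT=0.846317, cosh=1.380019, sinh=0.951027; start (x,ẋ)=(0.288808, -0.423219) → end (x,ẋ)=(-0.093838, -2.390792)

1 0.3590 0.2347 0.6428
2 0.9820 0.2888 -0.4232
3 1.2700 -0.0938 -2.3908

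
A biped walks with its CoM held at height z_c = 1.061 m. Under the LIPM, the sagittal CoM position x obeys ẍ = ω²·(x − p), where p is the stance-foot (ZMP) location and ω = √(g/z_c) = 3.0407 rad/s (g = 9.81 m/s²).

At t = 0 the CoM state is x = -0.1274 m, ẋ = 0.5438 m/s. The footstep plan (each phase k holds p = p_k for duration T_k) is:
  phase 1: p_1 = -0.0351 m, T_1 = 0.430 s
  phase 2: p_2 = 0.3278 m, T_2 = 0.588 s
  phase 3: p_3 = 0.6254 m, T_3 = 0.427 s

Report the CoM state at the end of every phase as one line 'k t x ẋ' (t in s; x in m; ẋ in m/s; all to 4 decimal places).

phase 1: p=-0.0351, T=0.430, ωT=1.307501, cosh=1.983709, sinh=1.713214; start (x,ẋ)=(-0.127400, 0.543800) → end (x,ẋ)=(0.088196, 0.597916)
phase 2: p=0.3278, T=0.588, ωT=1.787932, cosh=3.072191, sinh=2.904885; start (x,ẋ)=(0.088196, 0.597916) → end (x,ẋ)=(0.162899, -0.279486)
phase 3: p=0.6254, T=0.427, ωT=1.298379, cosh=1.968164, sinh=1.695190; start (x,ẋ)=(0.162899, -0.279486) → end (x,ẋ)=(-0.440690, -2.934063)

1 0.4300 0.0882 0.5979
2 1.0180 0.1629 -0.2795
3 1.4450 -0.4407 -2.9341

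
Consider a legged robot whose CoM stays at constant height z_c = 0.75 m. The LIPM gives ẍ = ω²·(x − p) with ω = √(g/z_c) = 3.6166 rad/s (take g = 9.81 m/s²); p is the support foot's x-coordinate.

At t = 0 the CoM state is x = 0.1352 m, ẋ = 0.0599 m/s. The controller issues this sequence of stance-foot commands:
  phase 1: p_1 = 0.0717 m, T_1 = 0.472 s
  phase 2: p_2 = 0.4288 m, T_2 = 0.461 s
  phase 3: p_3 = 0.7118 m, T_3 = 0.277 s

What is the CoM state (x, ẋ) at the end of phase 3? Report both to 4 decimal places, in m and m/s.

phase 1: p=0.0717, T=0.472, ωT=1.707035, cosh=2.846998, sinh=2.665595; start (x,ẋ)=(0.135200, 0.059900) → end (x,ẋ)=(0.296633, 0.782700)
phase 2: p=0.4288, T=0.461, ωT=1.667253, cosh=2.743179, sinh=2.554414; start (x,ẋ)=(0.296633, 0.782700) → end (x,ẋ)=(0.619066, 0.926092)
phase 3: p=0.7118, T=0.277, ωT=1.001798, cosh=1.545196, sinh=1.177978; start (x,ẋ)=(0.619066, 0.926092) → end (x,ẋ)=(0.870150, 1.035923)

x = 0.8701, ẋ = 1.0359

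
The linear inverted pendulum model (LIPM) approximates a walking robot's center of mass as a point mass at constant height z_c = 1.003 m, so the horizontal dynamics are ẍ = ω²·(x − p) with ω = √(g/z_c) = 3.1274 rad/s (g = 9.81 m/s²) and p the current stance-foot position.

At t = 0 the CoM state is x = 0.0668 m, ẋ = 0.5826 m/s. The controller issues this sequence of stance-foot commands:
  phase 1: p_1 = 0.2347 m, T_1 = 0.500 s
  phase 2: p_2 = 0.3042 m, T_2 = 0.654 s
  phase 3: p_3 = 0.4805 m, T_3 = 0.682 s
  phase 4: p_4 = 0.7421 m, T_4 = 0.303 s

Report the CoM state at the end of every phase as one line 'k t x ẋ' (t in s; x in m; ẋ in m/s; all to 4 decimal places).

1 0.5000 0.2415 0.2533
2 1.1540 0.3658 0.2507
3 1.8360 0.3232 -0.4198
4 2.1390 -0.0265 -2.0586

phase 1: p=0.2347, T=0.500, ωT=1.563700, cosh=2.492911, sinh=2.283551; start (x,ẋ)=(0.066800, 0.582600) → end (x,ẋ)=(0.241541, 0.253299)
phase 2: p=0.3042, T=0.654, ωT=2.045320, cosh=3.930484, sinh=3.801145; start (x,ẋ)=(0.241541, 0.253299) → end (x,ẋ)=(0.365786, 0.250711)
phase 3: p=0.4805, T=0.682, ωT=2.132887, cosh=4.278844, sinh=4.160350; start (x,ẋ)=(0.365786, 0.250711) → end (x,ẋ)=(0.323174, -0.419801)
phase 4: p=0.7421, T=0.303, ωT=0.947602, cosh=1.483593, sinh=1.095924; start (x,ẋ)=(0.323174, -0.419801) → end (x,ẋ)=(-0.026525, -2.058636)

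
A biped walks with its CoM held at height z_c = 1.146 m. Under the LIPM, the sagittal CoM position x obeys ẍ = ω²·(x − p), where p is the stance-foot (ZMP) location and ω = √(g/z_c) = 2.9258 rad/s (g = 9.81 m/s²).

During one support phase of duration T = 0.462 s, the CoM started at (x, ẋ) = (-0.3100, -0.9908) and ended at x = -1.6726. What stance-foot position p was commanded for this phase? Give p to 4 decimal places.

p = 0.3986

ωT = 2.9258·0.462 = 1.351720; cosh(ωT) = 2.061430, sinh(ωT) = 1.802635
x(T) = p + (x₀−p)·cosh(ωT) + (ẋ₀/ω)·sinh(ωT) ⇒ p·(1 − cosh) = x(T) − x₀·cosh − (ẋ₀/ω)·sinh
numerator   = -1.6726 − (-0.3100)·2.061430 − (-0.9908/2.9258)·1.802635 = -0.423108
denominator = 1 − 2.061430 = -1.061430
p = -0.423108 / -1.061430 = 0.3986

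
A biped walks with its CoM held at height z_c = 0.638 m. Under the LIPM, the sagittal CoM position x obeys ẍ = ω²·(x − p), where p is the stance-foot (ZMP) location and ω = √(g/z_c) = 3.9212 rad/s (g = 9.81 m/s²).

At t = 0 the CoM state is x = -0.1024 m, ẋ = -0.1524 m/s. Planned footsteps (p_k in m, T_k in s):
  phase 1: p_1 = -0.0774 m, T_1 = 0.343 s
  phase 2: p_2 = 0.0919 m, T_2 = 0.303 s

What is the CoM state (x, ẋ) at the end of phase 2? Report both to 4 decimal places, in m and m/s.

x = -0.6132, ẋ = -2.5668

phase 1: p=-0.0774, T=0.343, ωT=1.344972, cosh=2.049312, sinh=1.788765; start (x,ẋ)=(-0.102400, -0.152400) → end (x,ẋ)=(-0.198154, -0.487668)
phase 2: p=0.0919, T=0.303, ωT=1.188124, cosh=1.792856, sinh=1.488063; start (x,ẋ)=(-0.198154, -0.487668) → end (x,ẋ)=(-0.613192, -2.566783)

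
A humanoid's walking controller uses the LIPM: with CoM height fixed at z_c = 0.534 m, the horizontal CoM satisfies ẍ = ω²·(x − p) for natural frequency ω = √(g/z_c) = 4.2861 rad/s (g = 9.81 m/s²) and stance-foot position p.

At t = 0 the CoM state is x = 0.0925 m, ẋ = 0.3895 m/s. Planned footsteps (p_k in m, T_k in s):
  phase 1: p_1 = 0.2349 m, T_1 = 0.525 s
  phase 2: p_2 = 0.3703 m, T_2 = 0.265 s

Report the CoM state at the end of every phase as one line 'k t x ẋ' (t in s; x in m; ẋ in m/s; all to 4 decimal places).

1 0.5250 -0.0219 -0.9952
2 0.7900 -0.6274 -4.0561

phase 1: p=0.2349, T=0.525, ωT=2.250203, cosh=4.797518, sinh=4.692140; start (x,ẋ)=(0.092500, 0.389500) → end (x,ẋ)=(-0.021868, -0.995170)
phase 2: p=0.3703, T=0.265, ωT=1.135817, cosh=1.717437, sinh=1.396278; start (x,ẋ)=(-0.021868, -0.995170) → end (x,ẋ)=(-0.627419, -4.056103)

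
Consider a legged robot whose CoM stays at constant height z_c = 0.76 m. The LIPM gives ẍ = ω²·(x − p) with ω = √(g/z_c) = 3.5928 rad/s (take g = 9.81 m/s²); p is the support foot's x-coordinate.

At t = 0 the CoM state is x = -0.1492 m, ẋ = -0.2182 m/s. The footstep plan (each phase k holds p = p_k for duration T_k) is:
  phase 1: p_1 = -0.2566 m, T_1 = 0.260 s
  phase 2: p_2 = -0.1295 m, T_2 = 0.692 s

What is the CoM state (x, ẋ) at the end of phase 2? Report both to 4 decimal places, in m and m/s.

phase 1: p=-0.2566, T=0.260, ωT=0.934128, cosh=1.468961, sinh=1.076032; start (x,ẋ)=(-0.149200, -0.218200) → end (x,ẋ)=(-0.164184, 0.094678)
phase 2: p=-0.1295, T=0.692, ωT=2.486218, cosh=6.049483, sinh=5.966259; start (x,ẋ)=(-0.164184, 0.094678) → end (x,ẋ)=(-0.182096, -0.170716)

x = -0.1821, ẋ = -0.1707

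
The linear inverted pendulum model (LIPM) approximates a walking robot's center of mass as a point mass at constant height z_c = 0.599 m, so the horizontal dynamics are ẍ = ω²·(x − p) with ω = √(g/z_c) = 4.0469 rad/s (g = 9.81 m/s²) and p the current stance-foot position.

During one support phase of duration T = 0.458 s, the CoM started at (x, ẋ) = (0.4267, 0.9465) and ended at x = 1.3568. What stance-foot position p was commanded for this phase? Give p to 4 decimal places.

p = 0.3376

ωT = 4.0469·0.458 = 1.853480; cosh(ωT) = 3.269341, sinh(ωT) = 3.112650
x(T) = p + (x₀−p)·cosh(ωT) + (ẋ₀/ω)·sinh(ωT) ⇒ p·(1 − cosh) = x(T) − x₀·cosh − (ẋ₀/ω)·sinh
numerator   = 1.3568 − (0.4267)·3.269341 − (0.9465/4.0469)·3.112650 = -0.766223
denominator = 1 − 3.269341 = -2.269341
p = -0.766223 / -2.269341 = 0.3376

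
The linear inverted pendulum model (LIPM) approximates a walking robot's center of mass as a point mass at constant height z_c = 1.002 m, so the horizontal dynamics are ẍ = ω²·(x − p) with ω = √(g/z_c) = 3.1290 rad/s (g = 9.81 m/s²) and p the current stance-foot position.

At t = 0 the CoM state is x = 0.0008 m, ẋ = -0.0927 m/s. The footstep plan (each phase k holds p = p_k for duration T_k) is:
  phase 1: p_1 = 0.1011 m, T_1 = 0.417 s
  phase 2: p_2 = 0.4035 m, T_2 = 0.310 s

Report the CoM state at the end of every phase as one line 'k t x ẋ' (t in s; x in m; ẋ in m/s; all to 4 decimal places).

phase 1: p=0.1011, T=0.417, ωT=1.304793, cosh=1.979077, sinh=1.707849; start (x,ẋ)=(0.000800, -0.092700) → end (x,ẋ)=(-0.147998, -0.719449)
phase 2: p=0.4035, T=0.310, ωT=0.969990, cosh=1.508502, sinh=1.129416; start (x,ẋ)=(-0.147998, -0.719449) → end (x,ẋ)=(-0.688123, -3.034254)

1 0.4170 -0.1480 -0.7194
2 0.7270 -0.6881 -3.0343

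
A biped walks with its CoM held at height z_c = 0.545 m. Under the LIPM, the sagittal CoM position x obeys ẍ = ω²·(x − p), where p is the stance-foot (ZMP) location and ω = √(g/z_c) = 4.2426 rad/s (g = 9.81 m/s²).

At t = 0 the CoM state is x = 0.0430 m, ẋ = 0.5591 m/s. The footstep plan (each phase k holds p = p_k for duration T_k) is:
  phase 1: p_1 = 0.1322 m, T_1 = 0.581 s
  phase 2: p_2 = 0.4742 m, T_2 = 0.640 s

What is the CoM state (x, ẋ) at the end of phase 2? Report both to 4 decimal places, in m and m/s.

x = 1.6626, ẋ = 5.1431

phase 1: p=0.1322, T=0.581, ωT=2.464951, cosh=5.923957, sinh=5.838944; start (x,ẋ)=(0.043000, 0.559100) → end (x,ẋ)=(0.373253, 1.102395)
phase 2: p=0.4742, T=0.640, ωT=2.715264, cosh=7.587393, sinh=7.521205; start (x,ẋ)=(0.373253, 1.102395) → end (x,ẋ)=(1.662582, 5.143140)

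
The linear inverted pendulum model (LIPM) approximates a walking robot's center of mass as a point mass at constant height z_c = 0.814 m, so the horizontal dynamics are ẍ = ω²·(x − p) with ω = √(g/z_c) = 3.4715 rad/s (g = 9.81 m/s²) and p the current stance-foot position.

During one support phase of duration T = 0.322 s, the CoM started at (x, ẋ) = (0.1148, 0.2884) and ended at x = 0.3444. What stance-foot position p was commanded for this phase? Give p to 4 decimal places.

ωT = 3.4715·0.322 = 1.117823; cosh(ωT) = 1.692590, sinh(ωT) = 1.365599
x(T) = p + (x₀−p)·cosh(ωT) + (ẋ₀/ω)·sinh(ωT) ⇒ p·(1 − cosh) = x(T) − x₀·cosh − (ẋ₀/ω)·sinh
numerator   = 0.3444 − (0.1148)·1.692590 − (0.2884/3.4715)·1.365599 = 0.036641
denominator = 1 − 1.692590 = -0.692590
p = 0.036641 / -0.692590 = -0.0529

p = -0.0529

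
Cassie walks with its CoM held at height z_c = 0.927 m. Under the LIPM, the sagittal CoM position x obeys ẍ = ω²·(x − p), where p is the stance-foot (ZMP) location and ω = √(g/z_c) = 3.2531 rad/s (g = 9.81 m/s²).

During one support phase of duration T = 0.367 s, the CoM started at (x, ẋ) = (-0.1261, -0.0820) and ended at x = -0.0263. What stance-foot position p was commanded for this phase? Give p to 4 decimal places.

ωT = 3.2531·0.367 = 1.193888; cosh(ωT) = 1.801463, sinh(ωT) = 1.498422
x(T) = p + (x₀−p)·cosh(ωT) + (ẋ₀/ω)·sinh(ωT) ⇒ p·(1 − cosh) = x(T) − x₀·cosh − (ẋ₀/ω)·sinh
numerator   = -0.0263 − (-0.1261)·1.801463 − (-0.0820/3.2531)·1.498422 = 0.238635
denominator = 1 − 1.801463 = -0.801463
p = 0.238635 / -0.801463 = -0.2977

p = -0.2977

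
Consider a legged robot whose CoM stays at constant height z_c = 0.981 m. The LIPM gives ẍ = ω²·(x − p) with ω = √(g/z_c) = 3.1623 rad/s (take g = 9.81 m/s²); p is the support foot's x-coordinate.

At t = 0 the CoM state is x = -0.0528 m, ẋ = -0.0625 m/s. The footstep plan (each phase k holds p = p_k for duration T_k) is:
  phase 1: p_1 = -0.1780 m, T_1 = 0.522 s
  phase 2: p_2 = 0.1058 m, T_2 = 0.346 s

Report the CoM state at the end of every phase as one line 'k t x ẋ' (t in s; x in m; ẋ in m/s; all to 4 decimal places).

1 0.5220 0.1106 0.8247
2 0.8680 0.4596 1.3898

phase 1: p=-0.1780, T=0.522, ωT=1.650721, cosh=2.701322, sinh=2.509411; start (x,ẋ)=(-0.052800, -0.062500) → end (x,ẋ)=(0.110609, 0.824693)
phase 2: p=0.1058, T=0.346, ωT=1.094156, cosh=1.660741, sinh=1.325919; start (x,ẋ)=(0.110609, 0.824693) → end (x,ẋ)=(0.459572, 1.389767)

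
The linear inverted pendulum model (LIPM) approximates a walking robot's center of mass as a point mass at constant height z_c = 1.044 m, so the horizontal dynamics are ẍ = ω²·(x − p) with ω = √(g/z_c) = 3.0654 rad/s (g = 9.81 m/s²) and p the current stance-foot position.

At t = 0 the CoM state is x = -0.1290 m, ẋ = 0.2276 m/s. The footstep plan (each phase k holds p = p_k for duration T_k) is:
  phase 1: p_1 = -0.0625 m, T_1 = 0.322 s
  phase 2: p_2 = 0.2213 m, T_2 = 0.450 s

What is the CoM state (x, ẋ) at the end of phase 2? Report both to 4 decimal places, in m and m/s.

x = -0.3434, ẋ = -1.4717

phase 1: p=-0.0625, T=0.322, ωT=0.987059, cosh=1.528001, sinh=1.155330; start (x,ẋ)=(-0.129000, 0.227600) → end (x,ẋ)=(-0.078331, 0.112260)
phase 2: p=0.2213, T=0.450, ωT=1.379430, cosh=2.112179, sinh=1.860457; start (x,ẋ)=(-0.078331, 0.112260) → end (x,ẋ)=(-0.343441, -1.471696)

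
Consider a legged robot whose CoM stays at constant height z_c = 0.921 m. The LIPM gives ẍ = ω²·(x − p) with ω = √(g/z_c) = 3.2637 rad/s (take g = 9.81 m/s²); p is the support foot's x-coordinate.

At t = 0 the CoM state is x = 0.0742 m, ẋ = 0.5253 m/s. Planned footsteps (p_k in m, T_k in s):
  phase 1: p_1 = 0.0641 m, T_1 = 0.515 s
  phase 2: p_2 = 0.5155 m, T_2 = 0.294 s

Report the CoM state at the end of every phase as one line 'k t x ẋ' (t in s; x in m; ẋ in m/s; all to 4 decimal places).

1 0.5150 0.5093 1.5447
2 0.8090 1.0334 2.2897

phase 1: p=0.0641, T=0.515, ωT=1.680806, cosh=2.778052, sinh=2.591828; start (x,ẋ)=(0.074200, 0.525300) → end (x,ẋ)=(0.509319, 1.544746)
phase 2: p=0.5155, T=0.294, ωT=0.959528, cosh=1.496769, sinh=1.113695; start (x,ẋ)=(0.509319, 1.544746) → end (x,ẋ)=(1.033373, 2.289661)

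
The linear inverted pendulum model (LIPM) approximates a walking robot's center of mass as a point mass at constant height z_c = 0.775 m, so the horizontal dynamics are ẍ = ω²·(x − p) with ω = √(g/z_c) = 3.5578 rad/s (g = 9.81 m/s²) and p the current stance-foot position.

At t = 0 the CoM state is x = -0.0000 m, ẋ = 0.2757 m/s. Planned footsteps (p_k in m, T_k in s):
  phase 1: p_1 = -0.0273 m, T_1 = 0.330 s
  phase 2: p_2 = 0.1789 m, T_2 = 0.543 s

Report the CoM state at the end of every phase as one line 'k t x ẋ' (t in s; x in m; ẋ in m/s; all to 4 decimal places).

1 0.3300 0.1345 0.6307
2 0.8730 0.6212 1.6880

phase 1: p=-0.0273, T=0.330, ωT=1.174074, cosh=1.772125, sinh=1.463020; start (x,ẋ)=(-0.000000, 0.275700) → end (x,ẋ)=(0.134451, 0.630675)
phase 2: p=0.1789, T=0.543, ωT=1.931885, cosh=3.523693, sinh=3.378819; start (x,ẋ)=(0.134451, 0.630675) → end (x,ẋ)=(0.621223, 1.687977)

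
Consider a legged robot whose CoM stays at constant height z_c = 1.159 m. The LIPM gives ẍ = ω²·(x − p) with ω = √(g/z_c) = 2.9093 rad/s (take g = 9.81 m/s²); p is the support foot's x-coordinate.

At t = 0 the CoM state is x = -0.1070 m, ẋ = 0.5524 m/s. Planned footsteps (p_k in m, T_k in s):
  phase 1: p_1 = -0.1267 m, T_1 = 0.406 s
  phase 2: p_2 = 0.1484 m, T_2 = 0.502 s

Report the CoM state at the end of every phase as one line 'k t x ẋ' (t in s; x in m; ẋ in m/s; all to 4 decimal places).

1 0.4060 0.1886 1.0693
2 0.9080 0.9887 2.6656

phase 1: p=-0.1267, T=0.406, ωT=1.181176, cosh=1.782560, sinh=1.475643; start (x,ẋ)=(-0.107000, 0.552400) → end (x,ẋ)=(0.188602, 1.069260)
phase 2: p=0.1484, T=0.502, ωT=1.460469, cosh=2.270053, sinh=2.037925; start (x,ẋ)=(0.188602, 1.069260) → end (x,ẋ)=(0.988664, 2.665634)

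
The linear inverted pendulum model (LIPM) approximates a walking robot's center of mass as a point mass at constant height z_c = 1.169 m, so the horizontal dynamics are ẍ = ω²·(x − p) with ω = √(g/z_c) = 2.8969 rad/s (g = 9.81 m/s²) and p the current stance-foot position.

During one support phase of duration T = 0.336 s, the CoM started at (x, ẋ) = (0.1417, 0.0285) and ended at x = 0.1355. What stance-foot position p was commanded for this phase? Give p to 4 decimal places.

ωT = 2.8969·0.336 = 0.973358; cosh(ωT) = 1.512315, sinh(ωT) = 1.134503
x(T) = p + (x₀−p)·cosh(ωT) + (ẋ₀/ω)·sinh(ωT) ⇒ p·(1 − cosh) = x(T) − x₀·cosh − (ẋ₀/ω)·sinh
numerator   = 0.1355 − (0.1417)·1.512315 − (0.0285/2.8969)·1.134503 = -0.089956
denominator = 1 − 1.512315 = -0.512315
p = -0.089956 / -0.512315 = 0.1756

p = 0.1756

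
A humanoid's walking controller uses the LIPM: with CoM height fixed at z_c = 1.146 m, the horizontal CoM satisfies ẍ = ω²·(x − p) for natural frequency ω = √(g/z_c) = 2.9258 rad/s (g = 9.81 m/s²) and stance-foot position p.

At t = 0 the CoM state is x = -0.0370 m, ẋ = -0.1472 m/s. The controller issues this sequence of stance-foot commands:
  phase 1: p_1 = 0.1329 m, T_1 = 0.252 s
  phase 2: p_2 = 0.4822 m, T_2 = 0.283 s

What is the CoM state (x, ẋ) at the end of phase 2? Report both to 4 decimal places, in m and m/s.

x = -0.5331, ẋ = -2.4509

phase 1: p=0.1329, T=0.252, ωT=0.737302, cosh=1.284345, sinh=0.805942; start (x,ẋ)=(-0.037000, -0.147200) → end (x,ẋ)=(-0.125858, -0.589684)
phase 2: p=0.4822, T=0.283, ωT=0.828001, cosh=1.362831, sinh=0.925909; start (x,ẋ)=(-0.125858, -0.589684) → end (x,ẋ)=(-0.533094, -2.450884)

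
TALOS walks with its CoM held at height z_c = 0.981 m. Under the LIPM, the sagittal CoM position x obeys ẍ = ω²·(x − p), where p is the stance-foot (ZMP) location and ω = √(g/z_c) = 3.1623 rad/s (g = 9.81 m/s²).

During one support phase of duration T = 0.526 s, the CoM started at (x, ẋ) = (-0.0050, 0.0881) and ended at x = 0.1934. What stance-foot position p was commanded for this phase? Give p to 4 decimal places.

ωT = 3.1623·0.526 = 1.663370; cosh(ωT) = 2.733281, sinh(ωT) = 2.543782
x(T) = p + (x₀−p)·cosh(ωT) + (ẋ₀/ω)·sinh(ωT) ⇒ p·(1 − cosh) = x(T) − x₀·cosh − (ẋ₀/ω)·sinh
numerator   = 0.1934 − (-0.0050)·2.733281 − (0.0881/3.1623)·2.543782 = 0.136198
denominator = 1 − 2.733281 = -1.733281
p = 0.136198 / -1.733281 = -0.0786

p = -0.0786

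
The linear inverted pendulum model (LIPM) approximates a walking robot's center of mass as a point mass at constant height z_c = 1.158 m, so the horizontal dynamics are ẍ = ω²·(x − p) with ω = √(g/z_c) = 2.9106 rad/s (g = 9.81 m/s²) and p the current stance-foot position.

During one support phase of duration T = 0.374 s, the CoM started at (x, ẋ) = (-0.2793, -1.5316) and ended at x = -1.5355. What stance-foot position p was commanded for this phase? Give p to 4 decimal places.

ωT = 2.9106·0.374 = 1.088564; cosh(ωT) = 1.653353, sinh(ωT) = 1.316654
x(T) = p + (x₀−p)·cosh(ωT) + (ẋ₀/ω)·sinh(ωT) ⇒ p·(1 − cosh) = x(T) − x₀·cosh − (ẋ₀/ω)·sinh
numerator   = -1.5355 − (-0.2793)·1.653353 − (-1.5316/2.9106)·1.316654 = -0.380876
denominator = 1 − 1.653353 = -0.653353
p = -0.380876 / -0.653353 = 0.5830

p = 0.5830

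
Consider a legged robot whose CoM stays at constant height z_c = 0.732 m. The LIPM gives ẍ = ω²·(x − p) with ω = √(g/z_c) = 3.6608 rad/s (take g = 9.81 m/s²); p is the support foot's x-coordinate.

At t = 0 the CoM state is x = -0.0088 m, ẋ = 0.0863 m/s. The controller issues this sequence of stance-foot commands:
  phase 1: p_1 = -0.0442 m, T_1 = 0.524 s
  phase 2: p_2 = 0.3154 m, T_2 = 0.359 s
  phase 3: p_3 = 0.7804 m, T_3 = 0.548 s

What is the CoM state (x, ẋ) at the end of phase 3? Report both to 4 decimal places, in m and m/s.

x = -0.4053, ẋ = -4.0644

phase 1: p=-0.0442, T=0.524, ωT=1.918259, cosh=3.477979, sinh=3.331116; start (x,ẋ)=(-0.008800, 0.086300) → end (x,ẋ)=(0.157448, 0.731837)
phase 2: p=0.3154, T=0.359, ωT=1.314227, cosh=1.995278, sinh=1.726596; start (x,ẋ)=(0.157448, 0.731837) → end (x,ẋ)=(0.345409, 0.461850)
phase 3: p=0.7804, T=0.548, ωT=2.006118, cosh=3.784457, sinh=3.649947; start (x,ẋ)=(0.345409, 0.461850) → end (x,ẋ)=(-0.405323, -4.064375)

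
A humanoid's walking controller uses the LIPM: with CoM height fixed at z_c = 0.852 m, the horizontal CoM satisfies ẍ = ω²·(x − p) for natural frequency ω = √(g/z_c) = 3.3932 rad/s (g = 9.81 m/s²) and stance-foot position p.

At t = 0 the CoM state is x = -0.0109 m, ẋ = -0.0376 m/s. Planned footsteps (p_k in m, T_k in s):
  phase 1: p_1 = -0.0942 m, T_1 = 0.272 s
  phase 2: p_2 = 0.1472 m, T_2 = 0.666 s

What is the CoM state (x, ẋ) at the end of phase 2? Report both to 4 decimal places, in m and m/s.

phase 1: p=-0.0942, T=0.272, ωT=0.922950, cosh=1.457025, sinh=1.059680; start (x,ẋ)=(-0.010900, -0.037600) → end (x,ẋ)=(0.015428, 0.244738)
phase 2: p=0.1472, T=0.666, ωT=2.259871, cosh=4.843109, sinh=4.738746; start (x,ẋ)=(0.015428, 0.244738) → end (x,ẋ)=(-0.149200, -0.933538)

x = -0.1492, ẋ = -0.9335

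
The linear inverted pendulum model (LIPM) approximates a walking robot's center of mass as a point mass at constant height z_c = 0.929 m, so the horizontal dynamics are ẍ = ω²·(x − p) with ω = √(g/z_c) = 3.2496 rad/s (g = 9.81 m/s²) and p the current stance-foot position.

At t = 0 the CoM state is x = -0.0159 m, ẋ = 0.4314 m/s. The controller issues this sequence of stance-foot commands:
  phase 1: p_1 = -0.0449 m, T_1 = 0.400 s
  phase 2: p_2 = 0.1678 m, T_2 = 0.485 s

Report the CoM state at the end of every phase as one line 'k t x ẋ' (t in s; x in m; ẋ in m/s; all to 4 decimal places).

phase 1: p=-0.0449, T=0.400, ωT=1.299840, cosh=1.970643, sinh=1.698067; start (x,ẋ)=(-0.015900, 0.431400) → end (x,ẋ)=(0.237675, 1.010158)
phase 2: p=0.1678, T=0.485, ωT=1.576056, cosh=2.521317, sinh=2.314528; start (x,ẋ)=(0.237675, 1.010158) → end (x,ẋ)=(1.063463, 3.072481)

1 0.4000 0.2377 1.0102
2 0.8850 1.0635 3.0725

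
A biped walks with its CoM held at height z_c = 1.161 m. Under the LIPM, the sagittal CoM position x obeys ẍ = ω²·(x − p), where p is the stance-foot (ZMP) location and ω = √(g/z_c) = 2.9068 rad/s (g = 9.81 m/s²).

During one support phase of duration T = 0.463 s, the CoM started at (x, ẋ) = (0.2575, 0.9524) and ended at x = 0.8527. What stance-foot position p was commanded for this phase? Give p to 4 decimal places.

p = 0.2494

ωT = 2.9068·0.463 = 1.345848; cosh(ωT) = 2.050881, sinh(ωT) = 1.790563
x(T) = p + (x₀−p)·cosh(ωT) + (ẋ₀/ω)·sinh(ωT) ⇒ p·(1 − cosh) = x(T) − x₀·cosh − (ẋ₀/ω)·sinh
numerator   = 0.8527 − (0.2575)·2.050881 − (0.9524/2.9068)·1.790563 = -0.262072
denominator = 1 − 2.050881 = -1.050881
p = -0.262072 / -1.050881 = 0.2494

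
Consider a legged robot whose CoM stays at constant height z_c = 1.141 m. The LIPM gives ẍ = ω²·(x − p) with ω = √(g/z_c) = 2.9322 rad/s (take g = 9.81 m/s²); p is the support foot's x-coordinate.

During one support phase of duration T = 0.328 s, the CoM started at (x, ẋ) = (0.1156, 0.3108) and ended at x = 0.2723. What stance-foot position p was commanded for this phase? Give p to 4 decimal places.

p = 0.0389

ωT = 2.9322·0.328 = 0.961762; cosh(ωT) = 1.499260, sinh(ωT) = 1.117041
x(T) = p + (x₀−p)·cosh(ωT) + (ẋ₀/ω)·sinh(ωT) ⇒ p·(1 − cosh) = x(T) − x₀·cosh − (ẋ₀/ω)·sinh
numerator   = 0.2723 − (0.1156)·1.499260 − (0.3108/2.9322)·1.117041 = -0.019416
denominator = 1 − 1.499260 = -0.499260
p = -0.019416 / -0.499260 = 0.0389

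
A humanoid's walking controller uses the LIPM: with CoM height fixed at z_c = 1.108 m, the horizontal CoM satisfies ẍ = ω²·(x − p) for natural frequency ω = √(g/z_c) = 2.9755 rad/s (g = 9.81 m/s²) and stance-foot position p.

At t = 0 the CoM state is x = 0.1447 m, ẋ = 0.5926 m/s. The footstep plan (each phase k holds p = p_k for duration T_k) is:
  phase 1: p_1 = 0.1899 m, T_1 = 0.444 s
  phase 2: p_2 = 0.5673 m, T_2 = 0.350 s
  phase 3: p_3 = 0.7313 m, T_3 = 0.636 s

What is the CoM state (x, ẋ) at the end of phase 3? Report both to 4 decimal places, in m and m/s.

phase 1: p=0.1899, T=0.444, ωT=1.321122, cosh=2.007230, sinh=1.740394; start (x,ẋ)=(0.144700, 0.592600) → end (x,ẋ)=(0.445790, 0.955414)
phase 2: p=0.5673, T=0.350, ωT=1.041425, cosh=1.593101, sinh=1.240150; start (x,ẋ)=(0.445790, 0.955414) → end (x,ẋ)=(0.771926, 1.073691)
phase 3: p=0.7313, T=0.636, ωT=1.892418, cosh=3.393050, sinh=3.242343; start (x,ẋ)=(0.771926, 1.073691) → end (x,ẋ)=(2.039126, 4.035032)

x = 2.0391, ẋ = 4.0350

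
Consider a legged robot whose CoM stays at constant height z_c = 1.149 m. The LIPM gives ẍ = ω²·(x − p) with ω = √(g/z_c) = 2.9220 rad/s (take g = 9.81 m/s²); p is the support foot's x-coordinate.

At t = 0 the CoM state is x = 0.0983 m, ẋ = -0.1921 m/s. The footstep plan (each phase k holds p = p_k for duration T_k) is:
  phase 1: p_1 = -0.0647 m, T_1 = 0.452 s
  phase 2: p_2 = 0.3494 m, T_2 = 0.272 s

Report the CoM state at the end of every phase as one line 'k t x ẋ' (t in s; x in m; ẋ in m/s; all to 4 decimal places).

1 0.4520 0.1480 0.4431
2 0.7240 0.2146 0.0720

phase 1: p=-0.0647, T=0.452, ωT=1.320744, cosh=2.006572, sinh=1.739635; start (x,ẋ)=(0.098300, -0.192100) → end (x,ẋ)=(0.148003, 0.443102)
phase 2: p=0.3494, T=0.272, ωT=0.794784, cosh=1.332821, sinh=0.881142; start (x,ẋ)=(0.148003, 0.443102) → end (x,ẋ)=(0.214593, 0.072039)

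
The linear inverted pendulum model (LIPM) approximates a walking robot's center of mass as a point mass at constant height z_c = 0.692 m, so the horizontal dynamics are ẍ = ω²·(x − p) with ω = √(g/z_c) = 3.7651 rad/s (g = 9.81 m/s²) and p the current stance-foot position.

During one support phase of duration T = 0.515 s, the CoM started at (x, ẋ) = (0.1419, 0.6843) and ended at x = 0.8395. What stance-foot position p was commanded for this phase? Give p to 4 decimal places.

p = 0.1109

ωT = 3.7651·0.515 = 1.939026; cosh(ωT) = 3.547912, sinh(ωT) = 3.404068
x(T) = p + (x₀−p)·cosh(ωT) + (ẋ₀/ω)·sinh(ωT) ⇒ p·(1 − cosh) = x(T) − x₀·cosh − (ẋ₀/ω)·sinh
numerator   = 0.8395 − (0.1419)·3.547912 − (0.6843/3.7651)·3.404068 = -0.282632
denominator = 1 − 3.547912 = -2.547912
p = -0.282632 / -2.547912 = 0.1109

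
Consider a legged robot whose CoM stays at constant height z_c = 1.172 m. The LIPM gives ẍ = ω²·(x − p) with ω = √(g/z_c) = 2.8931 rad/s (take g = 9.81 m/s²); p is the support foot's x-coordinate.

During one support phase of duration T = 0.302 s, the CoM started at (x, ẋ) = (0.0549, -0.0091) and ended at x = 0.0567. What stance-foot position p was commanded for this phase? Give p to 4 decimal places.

ωT = 2.8931·0.302 = 0.873716; cosh(ωT) = 1.406598, sinh(ωT) = 0.989200
x(T) = p + (x₀−p)·cosh(ωT) + (ẋ₀/ω)·sinh(ωT) ⇒ p·(1 − cosh) = x(T) − x₀·cosh − (ẋ₀/ω)·sinh
numerator   = 0.0567 − (0.0549)·1.406598 − (-0.0091/2.8931)·0.989200 = -0.017411
denominator = 1 − 1.406598 = -0.406598
p = -0.017411 / -0.406598 = 0.0428

p = 0.0428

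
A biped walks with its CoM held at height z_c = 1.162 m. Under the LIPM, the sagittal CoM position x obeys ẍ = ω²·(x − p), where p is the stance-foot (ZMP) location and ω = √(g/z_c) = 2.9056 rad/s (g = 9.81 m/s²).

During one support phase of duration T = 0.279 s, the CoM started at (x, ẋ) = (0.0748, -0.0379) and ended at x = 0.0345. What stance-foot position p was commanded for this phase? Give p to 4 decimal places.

ωT = 2.9056·0.279 = 0.810662; cosh(ωT) = 1.346980, sinh(ωT) = 0.902417
x(T) = p + (x₀−p)·cosh(ωT) + (ẋ₀/ω)·sinh(ωT) ⇒ p·(1 − cosh) = x(T) − x₀·cosh − (ẋ₀/ω)·sinh
numerator   = 0.0345 − (0.0748)·1.346980 − (-0.0379/2.9056)·0.902417 = -0.054483
denominator = 1 − 1.346980 = -0.346980
p = -0.054483 / -0.346980 = 0.1570

p = 0.1570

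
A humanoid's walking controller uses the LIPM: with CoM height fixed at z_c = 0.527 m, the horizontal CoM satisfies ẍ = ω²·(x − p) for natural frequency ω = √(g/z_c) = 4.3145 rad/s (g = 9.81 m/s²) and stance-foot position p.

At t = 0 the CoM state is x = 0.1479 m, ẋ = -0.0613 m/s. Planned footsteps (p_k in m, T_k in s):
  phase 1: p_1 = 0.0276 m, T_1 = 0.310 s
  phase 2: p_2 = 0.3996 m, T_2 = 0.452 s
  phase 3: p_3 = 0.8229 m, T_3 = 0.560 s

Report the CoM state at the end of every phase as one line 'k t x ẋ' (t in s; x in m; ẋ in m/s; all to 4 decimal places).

phase 1: p=0.0276, T=0.310, ωT=1.337495, cosh=2.035996, sinh=1.773493; start (x,ẋ)=(0.147900, -0.061300) → end (x,ẋ)=(0.247333, 0.795697)
phase 2: p=0.3996, T=0.452, ωT=1.950154, cosh=3.586011, sinh=3.443759; start (x,ẋ)=(0.247333, 0.795697) → end (x,ẋ)=(0.488679, 0.590976)
phase 3: p=0.8229, T=0.560, ωT=2.416120, cosh=5.645789, sinh=5.556521; start (x,ẋ)=(0.488679, 0.590976) → end (x,ẋ)=(-0.302937, -4.675947)

1 0.3100 0.2473 0.7957
2 0.7620 0.4887 0.5910
3 1.3220 -0.3029 -4.6759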